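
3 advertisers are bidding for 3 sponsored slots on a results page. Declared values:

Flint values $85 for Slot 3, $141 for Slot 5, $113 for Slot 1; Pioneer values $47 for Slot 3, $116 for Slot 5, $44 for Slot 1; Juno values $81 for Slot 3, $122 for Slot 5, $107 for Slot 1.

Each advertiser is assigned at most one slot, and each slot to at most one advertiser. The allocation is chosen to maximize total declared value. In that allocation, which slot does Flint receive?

Flint receives Slot 1.

Optimal: Flint→Slot 1 ($113), Pioneer→Slot 5 ($116), Juno→Slot 3 ($81) — total 113+116+81 = $310.
Row-greedy (each advertiser in turn takes its best remaining slot) gives $295, worse by 15.
Next-best assignment: Flint→Slot 3, Pioneer→Slot 5, Juno→Slot 1 = $308.
Flint's own top slot is Slot 5 ($141), but forcing Flint→Slot 5 and reassigning the rest optimally gives only $295 — worse by 15.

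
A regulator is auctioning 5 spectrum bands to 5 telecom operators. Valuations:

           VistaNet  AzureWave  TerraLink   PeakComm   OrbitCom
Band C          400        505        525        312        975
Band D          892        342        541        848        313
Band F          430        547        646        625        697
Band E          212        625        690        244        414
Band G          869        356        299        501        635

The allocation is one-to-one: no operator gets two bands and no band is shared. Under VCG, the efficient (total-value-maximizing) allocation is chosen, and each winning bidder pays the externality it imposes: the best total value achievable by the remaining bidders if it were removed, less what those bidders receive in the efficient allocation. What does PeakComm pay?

Efficient allocation: VistaNet→Band G ($869M), AzureWave→Band E ($625M), TerraLink→Band F ($646M), PeakComm→Band D ($848M), OrbitCom→Band C ($975M); total welfare W = $3963M.
PeakComm receives Band D at value $848M, so the others get W − 848 = $3115M.
Without PeakComm: best allocation of the remaining 4 bidders over all 5 bands is VistaNet→Band D ($892M), AzureWave→Band E ($625M), TerraLink→Band F ($646M), OrbitCom→Band C ($975M), total $3138M.
VCG payment = (others' best without PeakComm) − (others' welfare with PeakComm) = 3138 − 3115 = $23M.

PeakComm pays $23M.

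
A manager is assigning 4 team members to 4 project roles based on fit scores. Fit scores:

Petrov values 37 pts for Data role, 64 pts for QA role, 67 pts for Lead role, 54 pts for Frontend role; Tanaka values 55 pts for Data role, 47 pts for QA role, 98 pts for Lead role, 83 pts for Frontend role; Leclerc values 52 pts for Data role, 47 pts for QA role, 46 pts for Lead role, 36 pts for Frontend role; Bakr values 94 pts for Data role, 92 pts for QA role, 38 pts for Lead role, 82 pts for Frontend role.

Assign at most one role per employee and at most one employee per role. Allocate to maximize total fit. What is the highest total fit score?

Optimal: Petrov→QA role (64 pts), Tanaka→Lead role (98 pts), Leclerc→Data role (52 pts), Bakr→Frontend role (82 pts) — total 64+98+52+82 = 296 pts.
Column-greedy (each role in turn goes to its best remaining employee) gives 292 pts, worse by 4.
Checked against all permutations: 296 pts is optimal.

Maximum total: 296 pts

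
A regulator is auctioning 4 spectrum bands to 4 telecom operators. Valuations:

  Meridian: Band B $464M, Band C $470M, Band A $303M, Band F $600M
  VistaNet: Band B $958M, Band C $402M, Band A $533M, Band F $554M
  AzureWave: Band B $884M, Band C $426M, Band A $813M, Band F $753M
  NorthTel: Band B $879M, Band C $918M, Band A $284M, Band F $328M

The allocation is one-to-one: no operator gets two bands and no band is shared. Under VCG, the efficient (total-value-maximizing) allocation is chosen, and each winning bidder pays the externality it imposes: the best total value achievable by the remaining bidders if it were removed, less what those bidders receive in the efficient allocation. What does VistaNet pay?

VistaNet pays $71M.

Efficient allocation: Meridian→Band F ($600M), VistaNet→Band B ($958M), AzureWave→Band A ($813M), NorthTel→Band C ($918M); total welfare W = $3289M.
VistaNet receives Band B at value $958M, so the others get W − 958 = $2331M.
Without VistaNet: best allocation of the remaining 3 bidders over all 4 bands is Meridian→Band F ($600M), AzureWave→Band B ($884M), NorthTel→Band C ($918M), total $2402M.
VCG payment = (others' best without VistaNet) − (others' welfare with VistaNet) = 2402 − 2331 = $71M.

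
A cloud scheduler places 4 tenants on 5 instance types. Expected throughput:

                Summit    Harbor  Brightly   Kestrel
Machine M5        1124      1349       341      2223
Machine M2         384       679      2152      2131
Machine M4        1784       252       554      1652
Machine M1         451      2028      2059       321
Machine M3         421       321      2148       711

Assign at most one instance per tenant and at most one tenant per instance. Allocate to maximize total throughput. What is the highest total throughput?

Maximum total: 8187 ops/s

This is a one-to-one assignment (maximum-weight bipartite matching).
Optimal: Summit→Machine M4 (1784 ops/s), Harbor→Machine M1 (2028 ops/s), Brightly→Machine M2 (2152 ops/s), Kestrel→Machine M5 (2223 ops/s) — total 1784+2028+2152+2223 = 8187 ops/s.
Every other assignment is strictly worse.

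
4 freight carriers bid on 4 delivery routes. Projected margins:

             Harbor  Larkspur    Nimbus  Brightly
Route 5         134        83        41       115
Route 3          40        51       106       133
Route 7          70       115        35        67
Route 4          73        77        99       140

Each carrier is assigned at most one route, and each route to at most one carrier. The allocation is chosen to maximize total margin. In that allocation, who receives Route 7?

This is the linear assignment problem.
Optimal: Harbor→Route 5 ($134k), Larkspur→Route 7 ($115k), Nimbus→Route 3 ($106k), Brightly→Route 4 ($140k) — total 134+115+106+140 = $495k.
Column-greedy (each route in turn goes to its best remaining carrier) gives $481k, worse by 14.
Every other assignment is strictly worse.

Larkspur receives Route 7.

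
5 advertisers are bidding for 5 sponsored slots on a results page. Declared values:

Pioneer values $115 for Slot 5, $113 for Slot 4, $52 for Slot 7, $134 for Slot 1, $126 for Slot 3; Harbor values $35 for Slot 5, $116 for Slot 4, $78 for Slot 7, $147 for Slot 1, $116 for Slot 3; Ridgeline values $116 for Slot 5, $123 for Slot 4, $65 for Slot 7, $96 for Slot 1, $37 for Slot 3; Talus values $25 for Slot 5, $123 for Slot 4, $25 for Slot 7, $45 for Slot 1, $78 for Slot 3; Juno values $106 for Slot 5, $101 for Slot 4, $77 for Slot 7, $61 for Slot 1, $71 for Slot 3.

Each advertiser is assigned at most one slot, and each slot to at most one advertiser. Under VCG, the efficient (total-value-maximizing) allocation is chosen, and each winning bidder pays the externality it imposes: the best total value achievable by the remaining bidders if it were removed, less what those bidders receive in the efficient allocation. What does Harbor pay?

Efficient allocation: Pioneer→Slot 3 ($126), Harbor→Slot 1 ($147), Ridgeline→Slot 5 ($116), Talus→Slot 4 ($123), Juno→Slot 7 ($77); total welfare W = $589.
Harbor receives Slot 1 at value $147, so the others get W − 147 = $442.
Without Harbor: best allocation of the remaining 4 bidders over all 5 slots is Pioneer→Slot 3 ($126), Ridgeline→Slot 1 ($96), Talus→Slot 4 ($123), Juno→Slot 5 ($106), total $451.
VCG payment = (others' best without Harbor) − (others' welfare with Harbor) = 451 − 442 = $9.

Harbor pays $9.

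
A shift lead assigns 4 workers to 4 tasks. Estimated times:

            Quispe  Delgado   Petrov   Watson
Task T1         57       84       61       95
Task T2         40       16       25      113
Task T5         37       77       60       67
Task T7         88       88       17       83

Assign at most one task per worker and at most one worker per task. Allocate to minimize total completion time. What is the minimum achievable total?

Optimal: Quispe→Task T1 (57 min), Delgado→Task T2 (16 min), Petrov→Task T7 (17 min), Watson→Task T5 (67 min) — total 57+16+17+67 = 157 min.
Column-greedy (each task in turn goes to its cheapest remaining worker) gives 216 min, worse by 59.
Swapping Watson↔Delgado (Watson→Task T2 113 min, Delgado→Task T5 77 min) adds 107.

Minimum total: 157 min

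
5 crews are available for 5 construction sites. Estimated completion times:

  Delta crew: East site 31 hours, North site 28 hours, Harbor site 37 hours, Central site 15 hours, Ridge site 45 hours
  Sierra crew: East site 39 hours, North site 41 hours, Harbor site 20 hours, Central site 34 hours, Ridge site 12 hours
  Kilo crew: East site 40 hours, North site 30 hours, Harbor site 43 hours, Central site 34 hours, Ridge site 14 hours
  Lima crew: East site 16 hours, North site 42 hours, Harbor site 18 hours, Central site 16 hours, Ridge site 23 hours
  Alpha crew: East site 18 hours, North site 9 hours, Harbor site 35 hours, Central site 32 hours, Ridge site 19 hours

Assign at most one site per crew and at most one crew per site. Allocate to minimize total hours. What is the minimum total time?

Min total: 74 hours

Optimal: Delta crew→Central site (15 hours), Sierra crew→Harbor site (20 hours), Kilo crew→Ridge site (14 hours), Lima crew→East site (16 hours), Alpha crew→North site (9 hours) — total 15+20+14+16+9 = 74 hours.
Row-greedy (each crew in turn takes its cheapest remaining site) gives 108 hours, worse by 34.
Next-best assignment: Delta crew→East site, Sierra crew→Harbor site, Kilo crew→Ridge site, Lima crew→Central site, Alpha crew→North site = 90 hours.
Checked against all permutations: 74 hours is optimal.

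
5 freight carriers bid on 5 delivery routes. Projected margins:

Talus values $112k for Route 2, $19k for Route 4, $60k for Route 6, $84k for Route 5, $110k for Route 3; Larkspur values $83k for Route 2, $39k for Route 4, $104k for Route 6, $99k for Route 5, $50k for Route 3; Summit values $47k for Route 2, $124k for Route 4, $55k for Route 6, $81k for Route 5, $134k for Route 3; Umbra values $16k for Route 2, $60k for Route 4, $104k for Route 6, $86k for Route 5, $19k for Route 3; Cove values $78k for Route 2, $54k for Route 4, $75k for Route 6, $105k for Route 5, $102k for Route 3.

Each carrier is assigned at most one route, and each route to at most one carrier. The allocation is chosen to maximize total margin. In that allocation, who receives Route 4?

This is a one-to-one assignment (maximum-weight bipartite matching).
Optimal: Talus→Route 2 ($112k), Larkspur→Route 5 ($99k), Summit→Route 4 ($124k), Umbra→Route 6 ($104k), Cove→Route 3 ($102k) — total 112+99+124+104+102 = $541k.
Max-entry greedy (repeatedly take the single best remaining cell) gives $515k, worse by 26.
Summit's own top route is Route 3 ($134k), but forcing Summit→Route 3 and reassigning the rest optimally gives only $515k — worse by 26.

Summit receives Route 4.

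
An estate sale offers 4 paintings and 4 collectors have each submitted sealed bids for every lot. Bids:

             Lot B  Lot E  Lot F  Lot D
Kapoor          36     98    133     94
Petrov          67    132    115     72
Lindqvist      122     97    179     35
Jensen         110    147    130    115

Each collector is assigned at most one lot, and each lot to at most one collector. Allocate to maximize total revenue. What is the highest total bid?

Optimal: Kapoor→Lot D ($94), Petrov→Lot E ($132), Lindqvist→Lot F ($179), Jensen→Lot B ($110) — total 94+132+179+110 = $515.
Row-greedy (each collector in turn takes its best remaining lot) gives $502, worse by 13.
Next-best assignment: Kapoor→Lot F, Petrov→Lot E, Lindqvist→Lot B, Jensen→Lot D = $502.

Max total: $515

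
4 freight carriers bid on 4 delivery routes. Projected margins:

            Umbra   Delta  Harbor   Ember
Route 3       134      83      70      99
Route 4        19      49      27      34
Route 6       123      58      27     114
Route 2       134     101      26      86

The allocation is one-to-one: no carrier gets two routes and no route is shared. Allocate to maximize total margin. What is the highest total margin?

This is the linear assignment problem.
Optimal: Umbra→Route 3 ($134k), Delta→Route 2 ($101k), Harbor→Route 4 ($27k), Ember→Route 6 ($114k) — total 134+101+27+114 = $376k.
Column-greedy (each route in turn goes to its best remaining carrier) gives $323k, worse by 53.

Max total: $376k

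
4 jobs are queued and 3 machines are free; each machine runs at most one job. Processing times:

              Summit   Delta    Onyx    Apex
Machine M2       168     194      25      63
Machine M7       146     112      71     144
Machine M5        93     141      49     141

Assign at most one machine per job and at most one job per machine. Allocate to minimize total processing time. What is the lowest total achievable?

This is a one-to-one assignment (minimum-cost bipartite matching).
Optimal: Apex→Machine M2 (63 min), Delta→Machine M7 (112 min), Onyx→Machine M5 (49 min) — total 63+112+49 = 224 min.
Column-greedy (each machine in turn goes to its cheapest remaining job) gives 230 min, worse by 6.
No other one-to-one assignment undercuts 224 min.

Minimum total: 224 min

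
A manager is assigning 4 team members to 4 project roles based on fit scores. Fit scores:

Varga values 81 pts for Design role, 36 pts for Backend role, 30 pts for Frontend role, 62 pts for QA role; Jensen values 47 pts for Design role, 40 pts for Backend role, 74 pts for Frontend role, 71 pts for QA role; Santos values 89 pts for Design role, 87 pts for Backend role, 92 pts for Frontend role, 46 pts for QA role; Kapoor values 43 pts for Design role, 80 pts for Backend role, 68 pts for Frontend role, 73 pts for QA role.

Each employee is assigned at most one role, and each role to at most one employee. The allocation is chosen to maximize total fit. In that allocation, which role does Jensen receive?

This is a one-to-one assignment (maximum-weight bipartite matching).
Optimal: Varga→Design role (81 pts), Jensen→QA role (71 pts), Santos→Frontend role (92 pts), Kapoor→Backend role (80 pts) — total 81+71+92+80 = 324 pts.
Row-greedy (each employee in turn takes its best remaining role) gives 315 pts, worse by 9.
Jensen's own top role is Frontend role (74 pts), but forcing Jensen→Frontend role and reassigning the rest optimally gives only 315 pts — worse by 9.

Jensen receives QA role.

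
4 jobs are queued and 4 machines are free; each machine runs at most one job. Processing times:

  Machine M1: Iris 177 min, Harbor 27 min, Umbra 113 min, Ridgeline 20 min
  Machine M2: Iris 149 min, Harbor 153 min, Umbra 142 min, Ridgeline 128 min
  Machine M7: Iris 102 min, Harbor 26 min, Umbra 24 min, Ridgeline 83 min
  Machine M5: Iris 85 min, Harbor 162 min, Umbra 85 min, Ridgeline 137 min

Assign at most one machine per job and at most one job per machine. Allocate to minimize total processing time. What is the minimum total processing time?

Minimum total: 264 min

Optimal: Iris→Machine M5 (85 min), Harbor→Machine M1 (27 min), Umbra→Machine M7 (24 min), Ridgeline→Machine M2 (128 min) — total 85+27+24+128 = 264 min.
Min-entry greedy (repeatedly take the single cheapest remaining cell) gives 282 min, worse by 18.
Next-best assignment: Iris→Machine M5, Harbor→Machine M7, Umbra→Machine M2, Ridgeline→Machine M1 = 273 min.
Swapping Iris↔Umbra (Iris→Machine M7 102 min, Umbra→Machine M5 85 min) adds 78.
No other one-to-one assignment undercuts 264 min.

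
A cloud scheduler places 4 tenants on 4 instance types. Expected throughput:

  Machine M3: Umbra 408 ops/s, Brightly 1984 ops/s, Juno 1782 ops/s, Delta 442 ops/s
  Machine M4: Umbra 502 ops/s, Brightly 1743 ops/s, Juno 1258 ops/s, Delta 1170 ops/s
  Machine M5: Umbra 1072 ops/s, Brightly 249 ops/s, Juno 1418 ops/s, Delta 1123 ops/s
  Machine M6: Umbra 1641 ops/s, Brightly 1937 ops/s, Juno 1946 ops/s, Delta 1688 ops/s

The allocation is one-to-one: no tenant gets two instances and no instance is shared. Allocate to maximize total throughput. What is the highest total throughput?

Maximum total: 6289 ops/s

This is a one-to-one assignment (maximum-weight bipartite matching).
Optimal: Umbra→Machine M6 (1641 ops/s), Brightly→Machine M4 (1743 ops/s), Juno→Machine M3 (1782 ops/s), Delta→Machine M5 (1123 ops/s) — total 1641+1743+1782+1123 = 6289 ops/s.
Swapping Umbra↔Delta (Umbra→Machine M5 1072 ops/s, Delta→Machine M6 1688 ops/s) loses 4.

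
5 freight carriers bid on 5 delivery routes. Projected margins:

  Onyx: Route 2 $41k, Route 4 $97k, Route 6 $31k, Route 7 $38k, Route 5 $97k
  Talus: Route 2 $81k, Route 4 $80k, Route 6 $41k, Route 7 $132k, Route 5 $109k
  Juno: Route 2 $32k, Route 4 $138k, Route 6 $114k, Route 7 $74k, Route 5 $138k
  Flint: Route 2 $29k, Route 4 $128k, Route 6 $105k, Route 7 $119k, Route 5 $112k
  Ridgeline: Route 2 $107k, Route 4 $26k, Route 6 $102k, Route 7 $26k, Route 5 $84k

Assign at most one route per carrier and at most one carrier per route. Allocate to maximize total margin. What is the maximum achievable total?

Max total: $579k

Optimal: Onyx→Route 4 ($97k), Talus→Route 7 ($132k), Juno→Route 5 ($138k), Flint→Route 6 ($105k), Ridgeline→Route 2 ($107k) — total 97+132+138+105+107 = $579k.
Max-entry greedy (repeatedly take the single best remaining cell) gives $520k, worse by 59.
No other one-to-one assignment exceeds $579k.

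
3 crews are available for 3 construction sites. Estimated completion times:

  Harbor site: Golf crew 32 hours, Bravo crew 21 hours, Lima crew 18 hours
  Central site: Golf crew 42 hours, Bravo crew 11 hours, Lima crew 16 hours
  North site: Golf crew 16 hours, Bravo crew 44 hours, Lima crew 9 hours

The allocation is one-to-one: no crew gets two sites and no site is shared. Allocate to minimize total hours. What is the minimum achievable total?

Min total: 45 hours

Optimal: Golf crew→North site (16 hours), Bravo crew→Central site (11 hours), Lima crew→Harbor site (18 hours) — total 16+11+18 = 45 hours.
Min-entry greedy (repeatedly take the single cheapest remaining cell) gives 52 hours, worse by 7.
Next-best assignment: Golf crew→Harbor site, Bravo crew→Central site, Lima crew→North site = 52 hours.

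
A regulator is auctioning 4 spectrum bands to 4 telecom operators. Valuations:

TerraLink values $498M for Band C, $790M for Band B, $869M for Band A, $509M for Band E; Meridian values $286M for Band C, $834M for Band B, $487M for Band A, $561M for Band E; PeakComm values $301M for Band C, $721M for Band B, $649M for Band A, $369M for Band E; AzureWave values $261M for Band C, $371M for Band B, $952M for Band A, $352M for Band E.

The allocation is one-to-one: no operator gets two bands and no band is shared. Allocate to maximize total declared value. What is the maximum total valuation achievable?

Max total: $2732M

This is a one-to-one assignment (maximum-weight bipartite matching).
Optimal: TerraLink→Band C ($498M), Meridian→Band E ($561M), PeakComm→Band B ($721M), AzureWave→Band A ($952M) — total 498+561+721+952 = $2732M.
Max-entry greedy (repeatedly take the single best remaining cell) gives $2596M, worse by 136.
Next-best assignment: TerraLink→Band C, Meridian→Band B, PeakComm→Band E, AzureWave→Band A = $2653M.
Checked against all permutations: $2732M is optimal.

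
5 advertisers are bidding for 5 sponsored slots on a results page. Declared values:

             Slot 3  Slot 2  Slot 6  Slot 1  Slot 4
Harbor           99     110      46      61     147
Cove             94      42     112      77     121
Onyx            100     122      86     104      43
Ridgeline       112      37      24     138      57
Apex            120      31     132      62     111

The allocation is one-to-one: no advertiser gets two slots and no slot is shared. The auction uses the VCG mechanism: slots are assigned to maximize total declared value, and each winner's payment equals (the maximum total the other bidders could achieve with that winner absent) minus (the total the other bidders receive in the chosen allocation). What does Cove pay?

Cove pays $12.

Efficient allocation: Harbor→Slot 4 ($147), Cove→Slot 6 ($112), Onyx→Slot 2 ($122), Ridgeline→Slot 1 ($138), Apex→Slot 3 ($120); total welfare W = $639.
Cove receives Slot 6 at value $112, so the others get W − 112 = $527.
Without Cove: best allocation of the remaining 4 bidders over all 5 slots is Harbor→Slot 4 ($147), Onyx→Slot 2 ($122), Ridgeline→Slot 1 ($138), Apex→Slot 6 ($132), total $539.
VCG payment = (others' best without Cove) − (others' welfare with Cove) = 539 − 527 = $12.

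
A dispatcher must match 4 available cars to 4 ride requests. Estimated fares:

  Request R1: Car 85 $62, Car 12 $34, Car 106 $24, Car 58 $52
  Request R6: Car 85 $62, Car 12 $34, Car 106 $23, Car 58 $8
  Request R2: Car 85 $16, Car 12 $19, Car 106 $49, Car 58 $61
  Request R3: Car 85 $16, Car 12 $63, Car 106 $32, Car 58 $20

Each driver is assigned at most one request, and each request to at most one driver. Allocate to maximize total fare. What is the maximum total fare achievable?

Treat this as an assignment problem: match each driver to one request.
Optimal: Car 85→Request R6 ($62), Car 12→Request R3 ($63), Car 106→Request R2 ($49), Car 58→Request R1 ($52) — total 62+63+49+52 = $226.
Column-greedy (each request in turn goes to its best remaining driver) gives $189, worse by 37.
Next-best assignment: Car 85→Request R6, Car 12→Request R3, Car 106→Request R1, Car 58→Request R2 = $210.
Swapping Car 58↔Car 85 (Car 58→Request R6 $8, Car 85→Request R1 $62) loses 44.
Every other assignment is strictly worse.

Maximum total: $226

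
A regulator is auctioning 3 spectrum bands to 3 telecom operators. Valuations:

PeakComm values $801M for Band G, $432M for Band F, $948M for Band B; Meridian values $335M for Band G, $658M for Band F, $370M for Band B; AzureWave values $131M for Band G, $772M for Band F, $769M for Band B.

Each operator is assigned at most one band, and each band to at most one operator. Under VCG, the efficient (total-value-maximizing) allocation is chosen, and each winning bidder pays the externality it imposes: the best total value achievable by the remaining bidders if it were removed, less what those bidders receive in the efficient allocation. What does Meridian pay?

Efficient allocation: PeakComm→Band G ($801M), Meridian→Band F ($658M), AzureWave→Band B ($769M); total welfare W = $2228M.
Meridian receives Band F at value $658M, so the others get W − 658 = $1570M.
Without Meridian: best allocation of the remaining 2 bidders over all 3 bands is PeakComm→Band B ($948M), AzureWave→Band F ($772M), total $1720M.
VCG payment = (others' best without Meridian) − (others' welfare with Meridian) = 1720 − 1570 = $150M.

Meridian pays $150M.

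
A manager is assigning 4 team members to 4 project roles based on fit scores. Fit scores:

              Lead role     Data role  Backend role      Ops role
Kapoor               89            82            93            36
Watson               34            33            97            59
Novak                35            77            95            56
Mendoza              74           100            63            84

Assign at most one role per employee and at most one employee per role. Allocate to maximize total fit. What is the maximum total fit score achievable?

Maximum total: 347 pts

Optimal: Kapoor→Lead role (89 pts), Watson→Backend role (97 pts), Novak→Data role (77 pts), Mendoza→Ops role (84 pts) — total 89+97+77+84 = 347 pts.
Column-greedy (each role in turn goes to its best remaining employee) gives 342 pts, worse by 5.
Next-best assignment: Kapoor→Lead role, Watson→Ops role, Novak→Backend role, Mendoza→Data role = 343 pts.
Swapping Mendoza↔Novak (Mendoza→Data role 100 pts, Novak→Ops role 56 pts) loses 5.
Every other assignment is strictly worse.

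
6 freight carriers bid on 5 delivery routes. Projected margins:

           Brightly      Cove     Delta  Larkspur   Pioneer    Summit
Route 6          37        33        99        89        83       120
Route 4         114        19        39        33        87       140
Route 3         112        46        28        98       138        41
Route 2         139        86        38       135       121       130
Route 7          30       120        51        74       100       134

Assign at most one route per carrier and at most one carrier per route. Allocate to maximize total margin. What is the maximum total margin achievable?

Maximum total: $636k

Optimal: Delta→Route 6 ($99k), Summit→Route 4 ($140k), Pioneer→Route 3 ($138k), Brightly→Route 2 ($139k), Cove→Route 7 ($120k) — total 99+140+138+139+120 = $636k.
Row-greedy (each carrier in turn takes its best remaining route) gives $543k, worse by 93.
Checked against all permutations: $636k is optimal.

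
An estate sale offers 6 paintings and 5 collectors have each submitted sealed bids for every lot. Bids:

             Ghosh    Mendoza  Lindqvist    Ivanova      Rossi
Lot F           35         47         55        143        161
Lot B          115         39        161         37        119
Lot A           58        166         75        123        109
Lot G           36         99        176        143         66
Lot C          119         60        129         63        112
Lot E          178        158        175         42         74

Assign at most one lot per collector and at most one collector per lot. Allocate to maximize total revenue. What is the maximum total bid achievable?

Maximum total: $809

Optimal: Ghosh→Lot E ($178), Mendoza→Lot A ($166), Lindqvist→Lot B ($161), Ivanova→Lot G ($143), Rossi→Lot F ($161) — total 178+166+161+143+161 = $809.
Max-entry greedy (repeatedly take the single best remaining cell) gives $744, worse by 65.
Swapping Ghosh↔Rossi (Ghosh→Lot F $35, Rossi→Lot E $74) loses 230.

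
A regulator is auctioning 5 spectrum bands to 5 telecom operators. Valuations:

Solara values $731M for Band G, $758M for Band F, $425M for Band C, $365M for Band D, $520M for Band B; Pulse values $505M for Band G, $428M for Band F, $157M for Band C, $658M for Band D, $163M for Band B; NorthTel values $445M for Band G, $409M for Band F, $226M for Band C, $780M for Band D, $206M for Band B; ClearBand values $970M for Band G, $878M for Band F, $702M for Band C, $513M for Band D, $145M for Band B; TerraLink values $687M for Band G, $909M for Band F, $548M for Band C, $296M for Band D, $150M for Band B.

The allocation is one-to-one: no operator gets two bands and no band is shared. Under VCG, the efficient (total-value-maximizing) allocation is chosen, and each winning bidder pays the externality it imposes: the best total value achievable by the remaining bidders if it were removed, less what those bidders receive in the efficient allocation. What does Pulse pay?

Pulse pays $268M.

Efficient allocation: Solara→Band B ($520M), Pulse→Band G ($505M), NorthTel→Band D ($780M), ClearBand→Band C ($702M), TerraLink→Band F ($909M); total welfare W = $3416M.
Pulse receives Band G at value $505M, so the others get W − 505 = $2911M.
Without Pulse: best allocation of the remaining 4 bidders over all 5 bands is Solara→Band B ($520M), NorthTel→Band D ($780M), ClearBand→Band G ($970M), TerraLink→Band F ($909M), total $3179M.
VCG payment = (others' best without Pulse) − (others' welfare with Pulse) = 3179 − 2911 = $268M.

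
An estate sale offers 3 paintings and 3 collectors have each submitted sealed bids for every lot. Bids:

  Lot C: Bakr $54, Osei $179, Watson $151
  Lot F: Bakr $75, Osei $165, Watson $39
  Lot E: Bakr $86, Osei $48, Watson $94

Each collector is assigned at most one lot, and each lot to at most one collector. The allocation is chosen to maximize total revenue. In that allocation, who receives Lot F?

Optimal: Bakr→Lot E ($86), Osei→Lot F ($165), Watson→Lot C ($151) — total 86+165+151 = $402.
Osei's own top lot is Lot C ($179), but forcing Osei→Lot C and reassigning the rest optimally gives only $348 — worse by 54.

Osei receives Lot F.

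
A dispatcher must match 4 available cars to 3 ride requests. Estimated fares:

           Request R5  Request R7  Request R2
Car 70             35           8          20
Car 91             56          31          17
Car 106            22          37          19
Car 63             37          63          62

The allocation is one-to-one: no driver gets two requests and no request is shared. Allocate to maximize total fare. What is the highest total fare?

Optimal: Car 91→Request R5 ($56), Car 106→Request R7 ($37), Car 63→Request R2 ($62) — total 56+37+62 = $155.
Column-greedy (each request in turn goes to its best remaining driver) gives $139, worse by 16.
Checked against all permutations: $155 is optimal.

Maximum total: $155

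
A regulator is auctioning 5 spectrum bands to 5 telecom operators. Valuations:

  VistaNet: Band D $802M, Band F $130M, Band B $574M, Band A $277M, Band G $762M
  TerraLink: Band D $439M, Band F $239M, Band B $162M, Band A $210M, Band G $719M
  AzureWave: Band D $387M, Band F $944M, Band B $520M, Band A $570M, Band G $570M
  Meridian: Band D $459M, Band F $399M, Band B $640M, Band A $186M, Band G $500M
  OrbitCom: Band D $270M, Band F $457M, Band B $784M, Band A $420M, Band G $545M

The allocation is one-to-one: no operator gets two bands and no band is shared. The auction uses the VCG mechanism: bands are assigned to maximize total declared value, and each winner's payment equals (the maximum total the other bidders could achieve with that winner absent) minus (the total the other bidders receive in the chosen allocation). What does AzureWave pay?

Efficient allocation: VistaNet→Band D ($802M), TerraLink→Band G ($719M), AzureWave→Band F ($944M), Meridian→Band B ($640M), OrbitCom→Band A ($420M); total welfare W = $3525M.
AzureWave receives Band F at value $944M, so the others get W − 944 = $2581M.
Without AzureWave: best allocation of the remaining 4 bidders over all 5 bands is VistaNet→Band D ($802M), TerraLink→Band G ($719M), Meridian→Band F ($399M), OrbitCom→Band B ($784M), total $2704M.
VCG payment = (others' best without AzureWave) − (others' welfare with AzureWave) = 2704 − 2581 = $123M.

AzureWave pays $123M.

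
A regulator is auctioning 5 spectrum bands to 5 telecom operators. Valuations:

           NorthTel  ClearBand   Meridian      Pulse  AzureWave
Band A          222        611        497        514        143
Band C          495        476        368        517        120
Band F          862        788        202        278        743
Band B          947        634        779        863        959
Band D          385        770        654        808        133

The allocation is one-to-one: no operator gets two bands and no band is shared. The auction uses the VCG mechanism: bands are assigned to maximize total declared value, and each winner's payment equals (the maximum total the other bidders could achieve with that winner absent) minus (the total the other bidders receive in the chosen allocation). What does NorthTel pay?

Efficient allocation: NorthTel→Band F ($862M), ClearBand→Band A ($611M), Meridian→Band C ($368M), Pulse→Band D ($808M), AzureWave→Band B ($959M); total welfare W = $3608M.
NorthTel receives Band F at value $862M, so the others get W − 862 = $2746M.
Without NorthTel: best allocation of the remaining 4 bidders over all 5 bands is ClearBand→Band F ($788M), Meridian→Band A ($497M), Pulse→Band D ($808M), AzureWave→Band B ($959M), total $3052M.
VCG payment = (others' best without NorthTel) − (others' welfare with NorthTel) = 3052 − 2746 = $306M.

NorthTel pays $306M.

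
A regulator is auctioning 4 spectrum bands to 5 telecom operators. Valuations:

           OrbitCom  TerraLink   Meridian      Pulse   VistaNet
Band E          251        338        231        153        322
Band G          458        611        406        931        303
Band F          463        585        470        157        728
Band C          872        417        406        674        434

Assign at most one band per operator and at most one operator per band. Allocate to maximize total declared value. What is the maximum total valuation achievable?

Optimal: TerraLink→Band E ($338M), Pulse→Band G ($931M), VistaNet→Band F ($728M), OrbitCom→Band C ($872M) — total 338+931+728+872 = $2869M.
Row-greedy (each operator in turn takes its best remaining band) gives $2106M, worse by 763.
Next-best assignment: Meridian→Band E, Pulse→Band G, VistaNet→Band F, OrbitCom→Band C = $2762M.

Max total: $2869M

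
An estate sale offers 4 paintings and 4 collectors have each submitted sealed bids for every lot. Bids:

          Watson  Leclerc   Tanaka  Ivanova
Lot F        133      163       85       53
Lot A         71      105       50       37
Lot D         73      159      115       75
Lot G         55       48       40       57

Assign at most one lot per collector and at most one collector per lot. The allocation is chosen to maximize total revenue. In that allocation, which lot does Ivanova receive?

This is a one-to-one assignment (maximum-weight bipartite matching).
Optimal: Watson→Lot F ($133), Leclerc→Lot A ($105), Tanaka→Lot D ($115), Ivanova→Lot G ($57) — total 133+105+115+57 = $410.
Row-greedy (each collector in turn takes its best remaining lot) gives $399, worse by 11.
Next-best assignment: Watson→Lot A, Leclerc→Lot F, Tanaka→Lot D, Ivanova→Lot G = $406.
Checked against all permutations: $410 is optimal.
Ivanova's own top lot is Lot D ($75), but forcing Ivanova→Lot D and reassigning the rest optimally gives only $353 — worse by 57.

Ivanova receives Lot G.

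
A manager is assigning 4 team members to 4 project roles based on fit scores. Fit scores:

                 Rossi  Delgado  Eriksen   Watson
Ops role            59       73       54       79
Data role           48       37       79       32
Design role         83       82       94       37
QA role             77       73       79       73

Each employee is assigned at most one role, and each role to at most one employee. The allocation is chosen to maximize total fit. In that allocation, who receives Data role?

Eriksen receives Data role.

Optimal: Rossi→QA role (77 pts), Delgado→Design role (82 pts), Eriksen→Data role (79 pts), Watson→Ops role (79 pts) — total 77+82+79+79 = 317 pts.
Max-entry greedy (repeatedly take the single best remaining cell) gives 287 pts, worse by 30.
Eriksen's own top role is Design role (94 pts), but forcing Eriksen→Design role and reassigning the rest optimally gives only 294 pts — worse by 23.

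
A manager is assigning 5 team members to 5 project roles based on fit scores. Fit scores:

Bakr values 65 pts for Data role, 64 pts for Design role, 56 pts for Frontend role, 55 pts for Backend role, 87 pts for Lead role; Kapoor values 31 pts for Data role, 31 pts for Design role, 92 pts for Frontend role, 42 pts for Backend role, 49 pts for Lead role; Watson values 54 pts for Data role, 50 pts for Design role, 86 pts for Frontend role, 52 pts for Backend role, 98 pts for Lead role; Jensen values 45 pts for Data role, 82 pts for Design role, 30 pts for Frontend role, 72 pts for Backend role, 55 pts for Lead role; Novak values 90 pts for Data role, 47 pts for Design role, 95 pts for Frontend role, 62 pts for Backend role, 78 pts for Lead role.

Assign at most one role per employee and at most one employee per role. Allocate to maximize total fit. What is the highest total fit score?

Max total: 417 pts

Optimal: Bakr→Backend role (55 pts), Kapoor→Frontend role (92 pts), Watson→Lead role (98 pts), Jensen→Design role (82 pts), Novak→Data role (90 pts) — total 55+92+98+82+90 = 417 pts.
Max-entry greedy (repeatedly take the single best remaining cell) gives 382 pts, worse by 35.
Next-best assignment: Bakr→Design role, Kapoor→Frontend role, Watson→Lead role, Jensen→Backend role, Novak→Data role = 416 pts.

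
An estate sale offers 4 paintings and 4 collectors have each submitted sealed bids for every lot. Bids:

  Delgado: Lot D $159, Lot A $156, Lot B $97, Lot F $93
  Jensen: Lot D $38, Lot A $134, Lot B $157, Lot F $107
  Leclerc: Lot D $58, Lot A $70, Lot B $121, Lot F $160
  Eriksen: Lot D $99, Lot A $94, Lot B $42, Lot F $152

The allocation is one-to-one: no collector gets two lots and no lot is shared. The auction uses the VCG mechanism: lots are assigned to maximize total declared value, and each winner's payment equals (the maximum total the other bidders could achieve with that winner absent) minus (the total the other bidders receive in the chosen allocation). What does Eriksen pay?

Eriksen pays $3.

Efficient allocation: Delgado→Lot A ($156), Jensen→Lot B ($157), Leclerc→Lot F ($160), Eriksen→Lot D ($99); total welfare W = $572.
Eriksen receives Lot D at value $99, so the others get W − 99 = $473.
Without Eriksen: best allocation of the remaining 3 bidders over all 4 lots is Delgado→Lot D ($159), Jensen→Lot B ($157), Leclerc→Lot F ($160), total $476.
VCG payment = (others' best without Eriksen) − (others' welfare with Eriksen) = 476 − 473 = $3.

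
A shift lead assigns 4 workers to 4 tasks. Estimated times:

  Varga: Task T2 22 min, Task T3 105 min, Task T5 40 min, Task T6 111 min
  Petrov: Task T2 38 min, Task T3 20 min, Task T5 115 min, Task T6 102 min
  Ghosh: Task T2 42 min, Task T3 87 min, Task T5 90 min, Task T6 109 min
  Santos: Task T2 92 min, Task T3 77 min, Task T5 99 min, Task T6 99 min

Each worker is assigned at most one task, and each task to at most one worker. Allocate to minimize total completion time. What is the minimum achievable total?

Min total: 201 min

Treat this as an assignment problem: match each worker to one task.
Optimal: Varga→Task T5 (40 min), Petrov→Task T3 (20 min), Ghosh→Task T2 (42 min), Santos→Task T6 (99 min) — total 40+20+42+99 = 201 min.
Column-greedy (each task in turn goes to its cheapest remaining worker) gives 231 min, worse by 30.
Swapping Ghosh↔Petrov (Ghosh→Task T3 87 min, Petrov→Task T2 38 min) adds 63.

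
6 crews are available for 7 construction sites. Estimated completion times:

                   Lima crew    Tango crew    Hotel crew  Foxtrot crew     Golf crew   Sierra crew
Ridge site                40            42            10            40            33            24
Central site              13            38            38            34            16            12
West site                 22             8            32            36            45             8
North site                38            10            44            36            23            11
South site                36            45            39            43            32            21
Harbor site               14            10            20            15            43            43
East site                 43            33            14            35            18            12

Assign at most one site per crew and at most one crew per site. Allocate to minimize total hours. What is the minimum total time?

Min total: 74 hours

Optimal: Lima crew→Central site (13 hours), Tango crew→North site (10 hours), Hotel crew→Ridge site (10 hours), Foxtrot crew→Harbor site (15 hours), Golf crew→East site (18 hours), Sierra crew→West site (8 hours) — total 13+10+10+15+18+8 = 74 hours.
Min-entry greedy (repeatedly take the single cheapest remaining cell) gives 75 hours, worse by 1.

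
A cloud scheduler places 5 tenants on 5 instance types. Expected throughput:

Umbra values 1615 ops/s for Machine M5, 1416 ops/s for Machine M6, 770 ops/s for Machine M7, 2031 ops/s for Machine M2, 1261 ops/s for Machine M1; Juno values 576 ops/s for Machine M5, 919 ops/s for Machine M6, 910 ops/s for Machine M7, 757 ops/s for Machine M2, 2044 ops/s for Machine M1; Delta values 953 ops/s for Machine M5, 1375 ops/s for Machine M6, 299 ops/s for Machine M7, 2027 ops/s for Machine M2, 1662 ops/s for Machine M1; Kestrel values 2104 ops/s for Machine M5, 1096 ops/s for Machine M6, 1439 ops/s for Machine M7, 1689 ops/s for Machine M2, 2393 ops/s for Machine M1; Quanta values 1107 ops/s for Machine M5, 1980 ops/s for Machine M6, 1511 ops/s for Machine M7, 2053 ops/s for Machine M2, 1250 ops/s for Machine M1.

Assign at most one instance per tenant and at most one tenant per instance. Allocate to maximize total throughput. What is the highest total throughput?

Treat this as an assignment problem: match each tenant to one instance.
Optimal: Umbra→Machine M5 (1615 ops/s), Juno→Machine M1 (2044 ops/s), Delta→Machine M2 (2027 ops/s), Kestrel→Machine M7 (1439 ops/s), Quanta→Machine M6 (1980 ops/s) — total 1615+2044+2027+1439+1980 = 9105 ops/s.
Column-greedy (each instance in turn goes to its best remaining tenant) gives 8687 ops/s, worse by 418.
Checked against all permutations: 9105 ops/s is optimal.

Max total: 9105 ops/s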